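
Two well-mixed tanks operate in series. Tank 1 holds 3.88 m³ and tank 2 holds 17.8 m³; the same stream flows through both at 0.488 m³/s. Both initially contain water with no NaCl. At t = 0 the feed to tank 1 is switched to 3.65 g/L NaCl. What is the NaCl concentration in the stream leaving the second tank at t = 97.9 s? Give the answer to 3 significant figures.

Time constants: τᵢ = Vᵢ/Q for each well-mixed tank.
τ₁ = 3.88/0.488 = 7.9508 s; τ₂ = 17.8/0.488 = 36.475 s.
Solving the cascade with C₁(0)=C₂(0)=0 gives C₂(t) = C_in[1 − (τ₁ e^(−t/τ₁) − τ₂ e^(−t/τ₂))/(τ₁ − τ₂)].
At t = 97.9: e^(−t/τ₁) = 4.4921e-06, e^(−t/τ₂) = 0.068289.
C₂ = 3.65·[1 − (7.9508·4.4921e-06 − 36.475·0.068289)/(-28.525)] = 3.65·0.91268 = 3.3313 g/L.

3.33 g/L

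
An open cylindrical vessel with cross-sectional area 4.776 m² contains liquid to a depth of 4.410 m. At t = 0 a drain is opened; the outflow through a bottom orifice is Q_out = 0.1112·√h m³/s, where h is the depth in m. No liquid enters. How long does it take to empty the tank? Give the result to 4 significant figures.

Volume balance on the tank: A dh/dt = −0.1112 √h.
This is separable: 2 d(√h)/dt = −0.1112/A, so √h = √h₀ − (0.1112/(2A)) t.
Set h = 0: 2√h₀ = (0.1112/A) t_empty ⇒ t_empty = 2A√h₀/0.1112.
t_empty = 2·4.776·√4.410/0.1112 = 9.55200·2.10000/0.1112 = 180.388 s.

180.4 s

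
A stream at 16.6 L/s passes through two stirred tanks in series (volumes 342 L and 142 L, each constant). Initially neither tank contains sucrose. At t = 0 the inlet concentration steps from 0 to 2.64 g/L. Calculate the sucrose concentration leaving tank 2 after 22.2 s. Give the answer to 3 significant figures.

1.24 g/L

Each tank obeys Vᵢ dCᵢ/dt = Q(Cᵢ₋₁ − Cᵢ), so τᵢ = Vᵢ/Q.
τ₁ = 342/16.6 = 20.602 s; τ₂ = 142/16.6 = 8.5542 s.
Tank 1: C₁ = C_in(1 − e^(−t/τ₁)). Tank 2 (τ₁ ≠ τ₂): C₂ = C_in[1 − (τ₁ e^(−t/τ₁) − τ₂ e^(−t/τ₂))/(τ₁ − τ₂)].
At t = 22.2: e^(−t/τ₁) = 0.34043, e^(−t/τ₂) = 0.074630.
C₂ = 2.64·[1 − (20.602·0.34043 − 8.5542·0.074630)/(12.048)] = 2.64·0.47085 = 1.2430 g/L.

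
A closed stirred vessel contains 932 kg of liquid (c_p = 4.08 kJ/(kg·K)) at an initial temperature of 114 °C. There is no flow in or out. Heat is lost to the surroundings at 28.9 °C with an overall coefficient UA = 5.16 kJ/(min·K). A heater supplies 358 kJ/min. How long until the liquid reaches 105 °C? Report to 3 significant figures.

Unsteady energy balance on the tank contents: M c_p dT/dt = −UA(T − T_amb) + Q̇.
τ = M c_p/UA = 736.93 min; T_ss = T_amb + Q̇/UA = 28.9 + 358/5.16 = 98.280 °C.
T(t) = T_ss + (T₀ − T_ss)e^(−t/τ); set T = 105:
t = −τ ln[(T − T_ss)/(T₀ − T_ss)] = −736.93 · ln(0.42749) = 626.27 min.

626 min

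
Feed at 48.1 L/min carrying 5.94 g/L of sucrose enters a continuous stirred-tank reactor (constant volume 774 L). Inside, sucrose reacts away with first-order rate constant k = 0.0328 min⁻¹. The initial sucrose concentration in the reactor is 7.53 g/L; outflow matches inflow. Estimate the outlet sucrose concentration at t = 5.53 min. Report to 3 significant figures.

6.04 g/L

V dC/dt = Q(C_in − C) − k V C.
dC/dt = (Q/V) C_in − (Q/V + k) C; effective rate a = Q/V + k = 0.062145 + 0.0328 = 0.094945 min⁻¹.
C_ss = Q C_in/(Q + kV) = 3.8879 g/L; C(t) = C_ss + (C₀ − C_ss) e^(−a t).
C(5.53) = 3.8879 + (3.6421)·e^(−0.094945·5.53) = 3.8879 + (3.6421)·0.59153 = 6.0423 g/L.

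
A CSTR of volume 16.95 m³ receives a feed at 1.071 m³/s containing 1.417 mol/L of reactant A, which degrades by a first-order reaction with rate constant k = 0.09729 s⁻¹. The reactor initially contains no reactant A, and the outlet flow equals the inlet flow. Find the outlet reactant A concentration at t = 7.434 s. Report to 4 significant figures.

0.3887 mol/L

Accumulation = in − out − consumed: V dC/dt = Q C_in − Q C − k V C.
This is linear with rate a = Q/V + k = 0.160476 s⁻¹.
C_ss = Q C_in/(Q + kV) = 0.557930 mol/L; C(t) = C_ss + (C₀ − C_ss) e^(−a t).
C(7.434) = 0.557930 + (-0.557930)·e^(−0.160476·7.434) = 0.557930 + (-0.557930)·0.303317 = 0.388701 mol/L.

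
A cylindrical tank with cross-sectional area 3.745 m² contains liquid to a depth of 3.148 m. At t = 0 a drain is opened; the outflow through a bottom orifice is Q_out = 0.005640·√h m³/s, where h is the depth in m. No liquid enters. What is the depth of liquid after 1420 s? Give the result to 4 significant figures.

0.4970 m

With no inflow, A dh/dt = −0.005640 √h.
Separate and integrate: 2(√h − √h₀) = −(0.005640/A) t.
√h = √3.148 − 0.005640·1420/(2·3.745) = 1.77426 − 1.06927 = 0.704995.
h = 0.704995² = 0.497018 m.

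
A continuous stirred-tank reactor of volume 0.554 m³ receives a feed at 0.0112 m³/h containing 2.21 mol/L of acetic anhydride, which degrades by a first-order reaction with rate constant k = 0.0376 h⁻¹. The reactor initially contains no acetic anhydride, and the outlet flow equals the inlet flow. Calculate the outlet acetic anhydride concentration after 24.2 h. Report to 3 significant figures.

0.582 mol/L

Accumulation = in − out − consumed: V dC/dt = Q C_in − Q C − k V C.
dC/dt = (Q/V) C_in − (Q/V + k) C; effective rate a = Q/V + k = 0.020217 + 0.0376 = 0.057817 h⁻¹.
C_ss = Q C_in/(Q + kV) = 0.77277 mol/L; C(t) = C_ss + (C₀ − C_ss) e^(−a t).
C(24.2) = 0.77277 + (-0.77277)·e^(−0.057817·24.2) = 0.77277 + (-0.77277)·0.24680 = 0.58204 mol/L.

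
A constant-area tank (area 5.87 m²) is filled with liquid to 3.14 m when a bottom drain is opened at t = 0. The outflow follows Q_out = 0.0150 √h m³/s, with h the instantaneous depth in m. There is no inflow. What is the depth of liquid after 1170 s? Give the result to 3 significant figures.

0.0768 m

With no inflow, A dh/dt = −0.0150 √h.
∫ h^(−1/2) dh = −(0.0150/A) ∫ dt, giving 2√h = 2√h₀ − (0.0150/A) t.
√h = √3.14 − 0.0150·1170/(2·5.87) = 1.7720 − 1.4949 = 0.27712.
h = 0.27712² = 0.076793 m.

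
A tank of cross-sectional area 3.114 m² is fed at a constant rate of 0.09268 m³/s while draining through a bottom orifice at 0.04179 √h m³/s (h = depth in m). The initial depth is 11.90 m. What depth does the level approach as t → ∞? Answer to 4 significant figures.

Level balance: A dh/dt = 0.09268 − 0.04179 √h. Setting dh/dt = 0:
Q_in = 0.04179 √h_ss ⇒ √h_ss = 0.09268/0.04179 = 2.21776.
h_ss = 2.21776² = 4.91844 m. (Since h₀ = 11.90 m > h_ss, the level will fall toward this value.)

4.918 m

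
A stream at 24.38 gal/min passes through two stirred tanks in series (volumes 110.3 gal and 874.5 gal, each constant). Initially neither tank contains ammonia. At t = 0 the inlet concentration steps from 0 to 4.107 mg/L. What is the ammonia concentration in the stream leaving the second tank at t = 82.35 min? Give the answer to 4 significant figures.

Time constants: τᵢ = Vᵢ/Q for each well-mixed tank.
τ₁ = 110.3/24.38 = 4.52420 min; τ₂ = 874.5/24.38 = 35.8696 min.
Tank 1: C₁ = C_in(1 − e^(−t/τ₁)). Tank 2 (τ₁ ≠ τ₂): C₂ = C_in[1 − (τ₁ e^(−t/τ₁) − τ₂ e^(−t/τ₂))/(τ₁ − τ₂)].
At t = 82.35: e^(−t/τ₁) = 1.24429e-08, e^(−t/τ₂) = 0.100679.
C₂ = 4.107·[1 − (4.52420·1.24429e-08 − 35.8696·0.100679)/(-31.3454)] = 4.107·0.884790 = 3.63383 mg/L.

3.634 mg/L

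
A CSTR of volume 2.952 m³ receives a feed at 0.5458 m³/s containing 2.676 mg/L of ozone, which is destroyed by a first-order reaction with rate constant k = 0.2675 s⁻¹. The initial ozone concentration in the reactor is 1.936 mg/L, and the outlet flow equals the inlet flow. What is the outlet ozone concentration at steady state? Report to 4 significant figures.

1.094 mg/L

Species balance: V dC/dt = Q C_in − Q C − k V C.
Steady state (dC/dt = 0): C_ss = Q C_in/(Q + kV) = C_in/(1 + kV/Q).
C_ss = 0.5458·2.676/(0.5458 + 0.2675·2.952) = 1.46056/1.33546 = 1.09368 mg/L.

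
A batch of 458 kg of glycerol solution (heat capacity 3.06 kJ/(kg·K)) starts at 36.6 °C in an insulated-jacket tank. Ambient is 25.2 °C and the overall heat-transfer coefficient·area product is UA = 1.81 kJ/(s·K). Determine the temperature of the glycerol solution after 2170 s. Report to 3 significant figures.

Lumped-capacitance energy balance: M c_p dT/dt = UA(T_amb − T).
dT/dt = (T_ss − T)/τ with T_ss = T_amb = 25.200 °C, τ = M c_p/UA = 458·3.06/1.81 = 774.30 s.
Solution: T(t) = T_ss + (T₀ − T_ss) e^(−t/τ).
T(2170) = 25.200 + (11.400)·0.060656 = 25.891 °C.

25.9 °C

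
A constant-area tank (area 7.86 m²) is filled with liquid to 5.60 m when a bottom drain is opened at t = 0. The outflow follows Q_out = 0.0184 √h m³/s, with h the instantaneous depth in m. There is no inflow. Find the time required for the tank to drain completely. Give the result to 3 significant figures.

2020 s

With no inflow, A dh/dt = −0.0184 √h.
Separate and integrate: 2(√h − √h₀) = −(0.0184/A) t.
Tank is empty when √h = 0: t_empty = 2A√h₀/0.0184.
t_empty = 2·7.86·√5.60/0.0184 = 15.720·2.3664/0.0184 = 2021.8 s.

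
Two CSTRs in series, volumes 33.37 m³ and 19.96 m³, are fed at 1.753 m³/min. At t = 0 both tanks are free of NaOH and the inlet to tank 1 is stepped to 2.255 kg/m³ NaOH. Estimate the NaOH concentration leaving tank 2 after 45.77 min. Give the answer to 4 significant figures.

1.808 kg/m³

Each tank obeys Vᵢ dCᵢ/dt = Q(Cᵢ₋₁ − Cᵢ), so τᵢ = Vᵢ/Q.
τ₁ = 33.37/1.753 = 19.0359 min; τ₂ = 19.96/1.753 = 11.3862 min.
Solving the cascade with C₁(0)=C₂(0)=0 gives C₂(t) = C_in[1 − (τ₁ e^(−t/τ₁) − τ₂ e^(−t/τ₂))/(τ₁ − τ₂)].
At t = 45.77: e^(−t/τ₁) = 0.0903197, e^(−t/τ₂) = 0.0179569.
C₂ = 2.255·[1 − (19.0359·0.0903197 − 11.3862·0.0179569)/(7.64974)] = 2.255·0.801972 = 1.80845 kg/m³.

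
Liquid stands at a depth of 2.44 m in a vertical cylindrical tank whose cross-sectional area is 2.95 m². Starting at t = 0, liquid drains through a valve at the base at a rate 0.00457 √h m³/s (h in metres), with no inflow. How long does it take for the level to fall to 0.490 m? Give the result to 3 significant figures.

With no inflow, A dh/dt = −0.00457 √h.
This is separable: 2 d(√h)/dt = −0.00457/A, so √h = √h₀ − (0.00457/(2A)) t.
t = 2A(√h₀ − √h)/0.00457 = 2·2.95·(√2.44 − √0.490)/0.00457
  = 5.9000 × (1.5620 − 0.70000) / 0.00457 = 1112.9 s.

1110 s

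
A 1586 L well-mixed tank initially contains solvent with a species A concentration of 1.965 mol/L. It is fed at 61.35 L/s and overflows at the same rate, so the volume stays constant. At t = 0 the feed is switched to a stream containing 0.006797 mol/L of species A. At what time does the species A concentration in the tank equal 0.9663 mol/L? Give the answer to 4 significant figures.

18.44 s

Species balance: V dC/dt = Q(C_in − C) ⇒ τ = V/Q = 25.8517 s.
C(t) = C_in + (C₀ − C_in) e^(−t/τ). Set C = 0.9663 and solve for t:
e^(−t/τ) = (C − C_in)/(C₀ − C_in) = (0.9663 − 0.006797)/(1.965 − 0.006797) = 0.489992
t = −τ ln(…) = 25.8517 × 0.713367 = 18.4417 s.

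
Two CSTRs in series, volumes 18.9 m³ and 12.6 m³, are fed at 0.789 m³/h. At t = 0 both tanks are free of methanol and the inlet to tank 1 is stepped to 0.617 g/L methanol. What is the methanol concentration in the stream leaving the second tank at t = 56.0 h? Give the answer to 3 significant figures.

0.475 g/L

Species balance on tank i: dCᵢ/dt = (Cᵢ₋₁ − Cᵢ)/τᵢ with τᵢ = Vᵢ/Q.
τ₁ = 18.9/0.789 = 23.954 h; τ₂ = 12.6/0.789 = 15.970 h.
Solving the cascade with C₁(0)=C₂(0)=0 gives C₂(t) = C_in[1 − (τ₁ e^(−t/τ₁) − τ₂ e^(−t/τ₂))/(τ₁ − τ₂)].
At t = 56.0: e^(−t/τ₁) = 0.096542, e^(−t/τ₂) = 0.029997.
C₂ = 0.617·[1 − (23.954·0.096542 − 15.970·0.029997)/(7.9848)] = 0.617·0.77037 = 0.47532 g/L.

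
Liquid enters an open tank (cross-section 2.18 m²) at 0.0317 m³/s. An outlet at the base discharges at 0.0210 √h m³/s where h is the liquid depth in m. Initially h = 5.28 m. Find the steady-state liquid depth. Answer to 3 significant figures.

2.28 m

Level balance: A dh/dt = 0.0317 − 0.0210 √h. Setting dh/dt = 0:
Q_in = 0.0210 √h_ss ⇒ √h_ss = 0.0317/0.0210 = 1.5095.
h_ss = 1.5095² = 2.2787 m. (Since h₀ = 5.28 m > h_ss, the level will fall toward this value.)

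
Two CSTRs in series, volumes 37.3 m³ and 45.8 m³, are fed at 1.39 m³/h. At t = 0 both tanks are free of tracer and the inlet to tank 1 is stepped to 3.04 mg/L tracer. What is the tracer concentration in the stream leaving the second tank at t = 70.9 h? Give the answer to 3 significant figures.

Time constants: τᵢ = Vᵢ/Q for each well-mixed tank.
τ₁ = 37.3/1.39 = 26.835 h; τ₂ = 45.8/1.39 = 32.950 h.
Solving the cascade with C₁(0)=C₂(0)=0 gives C₂(t) = C_in[1 − (τ₁ e^(−t/τ₁) − τ₂ e^(−t/τ₂))/(τ₁ − τ₂)].
At t = 70.9: e^(−t/τ₁) = 0.071210, e^(−t/τ₂) = 0.11628.
C₂ = 3.04·[1 − (26.835·0.071210 − 32.950·0.11628)/(-6.1151)] = 3.04·0.68595 = 2.0853 mg/L.

2.09 mg/L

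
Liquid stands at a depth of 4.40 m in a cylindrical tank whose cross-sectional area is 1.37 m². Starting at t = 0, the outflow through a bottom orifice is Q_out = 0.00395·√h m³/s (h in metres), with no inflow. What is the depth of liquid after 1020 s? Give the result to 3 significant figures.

0.393 m

Unsteady balance on liquid volume: A dh/dt = −0.00395 √h.
∫ h^(−1/2) dh = −(0.00395/A) ∫ dt, giving 2√h = 2√h₀ − (0.00395/A) t.
√h = √4.40 − 0.00395·1020/(2·1.37) = 2.0976 − 1.4704 = 0.62718.
h = 0.62718² = 0.39335 m.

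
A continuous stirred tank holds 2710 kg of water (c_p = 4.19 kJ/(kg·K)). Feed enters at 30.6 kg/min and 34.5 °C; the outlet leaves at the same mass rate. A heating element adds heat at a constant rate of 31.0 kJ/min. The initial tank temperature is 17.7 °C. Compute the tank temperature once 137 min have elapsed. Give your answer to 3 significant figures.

M c_p dT/dt = ṁ c_p (T_in − T) + Q̇.
Rearrange: dT/dt = (T_ss − T)/τ with τ = M/ṁ = 88.562 min and T_ss = T_in + Q̇/(ṁ c_p) = 34.742 °C.
Integrating: T(t) = T_ss + (T₀ − T_ss) e^(−t/τ).
T(137) = 34.742 + (-17.042)·e^(−137/88.562) = 34.742 + (-17.042)·0.21290 = 31.114 °C.

31.1 °C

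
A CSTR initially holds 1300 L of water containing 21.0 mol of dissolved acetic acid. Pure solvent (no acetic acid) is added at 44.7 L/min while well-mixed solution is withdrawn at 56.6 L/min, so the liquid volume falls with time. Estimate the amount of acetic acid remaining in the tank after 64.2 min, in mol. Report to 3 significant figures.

0.311 mol

Total volume: dV/dt = Q_in − Q_out = -11.900 L/min, so V(t) = 1300 − 11.900 t and V(64.2) = 536.02 L.
Solute balance: dm/dt = 0 − Q_out C = −Q_out m/V(t).
dm/m = −Q_out dt/(V₀ − 11.900 t); integrating gives ln(m/m₀) = −(Q_out/(Q_in−Q_out)) ln(V/V₀).
m = m₀ (V₀/V)^(Q_out/(Q_in−Q_out)) = 21.0 × (1300/536.02)^(-4.7563) = 0.31058 mol.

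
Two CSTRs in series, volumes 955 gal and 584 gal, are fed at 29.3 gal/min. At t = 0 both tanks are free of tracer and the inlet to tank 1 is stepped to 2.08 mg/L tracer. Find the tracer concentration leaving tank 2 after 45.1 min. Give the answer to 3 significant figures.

Time constants: τᵢ = Vᵢ/Q for each well-mixed tank.
τ₁ = 955/29.3 = 32.594 min; τ₂ = 584/29.3 = 19.932 min.
Solving the cascade with C₁(0)=C₂(0)=0 gives C₂(t) = C_in[1 − (τ₁ e^(−t/τ₁) − τ₂ e^(−t/τ₂))/(τ₁ − τ₂)].
At t = 45.1: e^(−t/τ₁) = 0.25065, e^(−t/τ₂) = 0.10407.
C₂ = 2.08·[1 − (32.594·0.25065 − 19.932·0.10407)/(12.662)] = 2.08·0.51861 = 1.0787 mg/L.

1.08 mg/L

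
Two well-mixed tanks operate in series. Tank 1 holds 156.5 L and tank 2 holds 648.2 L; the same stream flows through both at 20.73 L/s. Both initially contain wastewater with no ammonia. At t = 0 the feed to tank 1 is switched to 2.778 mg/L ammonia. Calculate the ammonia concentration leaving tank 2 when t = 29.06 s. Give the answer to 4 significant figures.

1.351 mg/L

Species balance on tank i: dCᵢ/dt = (Cᵢ₋₁ − Cᵢ)/τᵢ with τᵢ = Vᵢ/Q.
τ₁ = 156.5/20.73 = 7.54945 s; τ₂ = 648.2/20.73 = 31.2687 s.
Solving the cascade with C₁(0)=C₂(0)=0 gives C₂(t) = C_in[1 − (τ₁ e^(−t/τ₁) − τ₂ e^(−t/τ₂))/(τ₁ − τ₂)].
At t = 29.06: e^(−t/τ₁) = 0.0212949, e^(−t/τ₂) = 0.394805.
C₂ = 2.778·[1 − (7.54945·0.0212949 − 31.2687·0.394805)/(-23.7192)] = 2.778·0.486313 = 1.35098 mg/L.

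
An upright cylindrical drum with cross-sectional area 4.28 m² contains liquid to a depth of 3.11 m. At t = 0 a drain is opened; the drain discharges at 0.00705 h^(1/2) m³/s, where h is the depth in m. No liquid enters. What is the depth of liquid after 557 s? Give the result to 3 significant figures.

1.70 m

With no inflow, A dh/dt = −0.00705 √h.
This is separable: 2 d(√h)/dt = −0.00705/A, so √h = √h₀ − (0.00705/(2A)) t.
√h = √3.11 − 0.00705·557/(2·4.28) = 1.7635 − 0.45874 = 1.3048.
h = 1.3048² = 1.7024 m.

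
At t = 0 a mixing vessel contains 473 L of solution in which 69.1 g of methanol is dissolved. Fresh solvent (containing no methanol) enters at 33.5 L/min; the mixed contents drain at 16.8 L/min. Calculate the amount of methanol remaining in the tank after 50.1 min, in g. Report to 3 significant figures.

24.8 g

Let m(t) be the amount of methanol. Volume: V(t) = V₀ + (Q_in − Q_out) t = 473 + 16.700 t; V(50.1) = 1309.7 L.
No methanol enters, so dm/dt = −Q_out · (m/V).
dm/m = −Q_out dt/(V₀ + 16.700 t); integrating gives ln(m/m₀) = −(Q_out/(Q_in−Q_out)) ln(V/V₀).
m = m₀ (V₀/V)^(Q_out/(Q_in−Q_out)) = 69.1 × (473/1309.7)^(1.0060) = 24.804 g.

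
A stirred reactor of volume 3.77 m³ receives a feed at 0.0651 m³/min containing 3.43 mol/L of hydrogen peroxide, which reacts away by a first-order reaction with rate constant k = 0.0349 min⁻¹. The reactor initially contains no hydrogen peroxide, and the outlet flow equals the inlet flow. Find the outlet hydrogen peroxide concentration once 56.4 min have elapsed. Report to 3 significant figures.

Accumulation = in − out − consumed: V dC/dt = Q C_in − Q C − k V C.
This is linear with rate a = Q/V + k = 0.052168 min⁻¹.
C_ss = Q C_in/(Q + kV) = 1.1354 mol/L; C(t) = C_ss + (C₀ − C_ss) e^(−a t).
C(56.4) = 1.1354 + (-1.1354)·e^(−0.052168·56.4) = 1.1354 + (-1.1354)·0.052746 = 1.0755 mol/L.

1.08 mol/L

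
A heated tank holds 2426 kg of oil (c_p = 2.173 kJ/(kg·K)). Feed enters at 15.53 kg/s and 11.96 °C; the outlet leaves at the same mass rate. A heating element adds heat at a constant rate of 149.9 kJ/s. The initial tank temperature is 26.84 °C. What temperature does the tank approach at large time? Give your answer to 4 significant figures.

16.40 °C

M c_p dT/dt = ṁ c_p (T_in − T) + Q̇.
At steady state dT/dt = 0 ⇒ T_ss = T_in + Q̇/(ṁ c_p) = 11.96 + 149.9/(15.53·2.173) = 16.4019 °C.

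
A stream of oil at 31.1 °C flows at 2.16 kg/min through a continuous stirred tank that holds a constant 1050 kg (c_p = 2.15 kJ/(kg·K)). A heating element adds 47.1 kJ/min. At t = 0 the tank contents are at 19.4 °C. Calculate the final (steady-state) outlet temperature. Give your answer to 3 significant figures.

Heat balance on the well-mixed liquid: M c_p dT/dt = ṁ c_p (T_in − T) + 47.1.
At steady state dT/dt = 0 ⇒ T_ss = T_in + Q̇/(ṁ c_p) = 31.1 + 47.1/(2.16·2.15) = 41.242 °C.

41.2 °C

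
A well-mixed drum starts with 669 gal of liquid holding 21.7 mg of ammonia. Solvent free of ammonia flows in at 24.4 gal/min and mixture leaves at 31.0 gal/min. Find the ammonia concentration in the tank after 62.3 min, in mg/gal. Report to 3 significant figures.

Total volume: dV/dt = Q_in − Q_out = -6.6000 gal/min, so V(t) = 669 − 6.6000 t and V(62.3) = 257.82 gal.
Species balance (pure solvent in): dm/dt = −Q_out · m/V(t).
dm/m = −Q_out dt/(V₀ − 6.6000 t); integrating gives ln(m/m₀) = −(Q_out/(Q_in−Q_out)) ln(V/V₀).
m = m₀ (V₀/V)^(Q_out/(Q_in−Q_out)) = 21.7 × (669/257.82)^(-4.6970) = 0.24626 mg.
C = m/V = 0.24626/257.82 = 0.00095518 mg/gal.

0.000955 mg/gal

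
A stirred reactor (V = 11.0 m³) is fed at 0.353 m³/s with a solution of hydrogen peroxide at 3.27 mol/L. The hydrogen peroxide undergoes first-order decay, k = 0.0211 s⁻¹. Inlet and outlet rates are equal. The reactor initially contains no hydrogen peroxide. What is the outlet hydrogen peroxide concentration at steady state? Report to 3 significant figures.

Accumulation = in − out − consumed: V dC/dt = Q C_in − Q C − k V C.
Steady state (dC/dt = 0): C_ss = Q C_in/(Q + kV) = C_in/(1 + kV/Q).
C_ss = 0.353·3.27/(0.353 + 0.0211·11.0) = 1.1543/0.58510 = 1.9728 mol/L.

1.97 mol/L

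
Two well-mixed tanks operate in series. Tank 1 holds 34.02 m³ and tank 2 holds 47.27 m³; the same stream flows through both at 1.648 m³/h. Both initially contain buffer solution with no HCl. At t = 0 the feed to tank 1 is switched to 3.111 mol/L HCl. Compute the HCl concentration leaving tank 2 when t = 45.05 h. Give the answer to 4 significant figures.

1.704 mol/L

Time constants: τᵢ = Vᵢ/Q for each well-mixed tank.
τ₁ = 34.02/1.648 = 20.6432 h; τ₂ = 47.27/1.648 = 28.6833 h.
Solving the cascade with C₁(0)=C₂(0)=0 gives C₂(t) = C_in[1 − (τ₁ e^(−t/τ₁) − τ₂ e^(−t/τ₂))/(τ₁ − τ₂)].
At t = 45.05: e^(−t/τ₁) = 0.112780, e^(−t/τ₂) = 0.207920.
C₂ = 3.111·[1 − (20.6432·0.112780 − 28.6833·0.207920)/(-8.04005)] = 3.111·0.547804 = 1.70422 mol/L.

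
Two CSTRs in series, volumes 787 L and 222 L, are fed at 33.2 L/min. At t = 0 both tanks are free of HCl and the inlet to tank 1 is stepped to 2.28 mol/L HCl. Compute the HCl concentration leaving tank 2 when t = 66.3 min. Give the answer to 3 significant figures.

Time constants: τᵢ = Vᵢ/Q for each well-mixed tank.
τ₁ = 787/33.2 = 23.705 min; τ₂ = 222/33.2 = 6.6867 min.
Tank 1: C₁ = C_in(1 − e^(−t/τ₁)). Tank 2 (τ₁ ≠ τ₂): C₂ = C_in[1 − (τ₁ e^(−t/τ₁) − τ₂ e^(−t/τ₂))/(τ₁ − τ₂)].
At t = 66.3: e^(−t/τ₁) = 0.060999, e^(−t/τ₂) = 4.9421e-05.
C₂ = 2.28·[1 − (23.705·0.060999 − 6.6867·4.9421e-05)/(17.018)] = 2.28·0.91505 = 2.0863 mol/L.

2.09 mol/L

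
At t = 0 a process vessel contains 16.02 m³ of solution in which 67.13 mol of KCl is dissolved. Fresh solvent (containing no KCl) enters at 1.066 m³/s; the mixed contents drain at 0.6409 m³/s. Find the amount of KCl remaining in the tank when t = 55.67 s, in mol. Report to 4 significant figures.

Total volume: dV/dt = Q_in − Q_out = 0.425100 m³/s, so V(t) = 16.02 + 0.425100 t and V(55.67) = 39.6853 m³.
Species balance (pure solvent in): dm/dt = −Q_out · m/V(t).
dm/m = −Q_out dt/(V₀ + 0.425100 t); integrating gives ln(m/m₀) = −(Q_out/(Q_in−Q_out)) ln(V/V₀).
m = m₀ (V₀/V)^(Q_out/(Q_in−Q_out)) = 67.13 × (16.02/39.6853)^(1.50765) = 17.0983 mol.

17.10 mol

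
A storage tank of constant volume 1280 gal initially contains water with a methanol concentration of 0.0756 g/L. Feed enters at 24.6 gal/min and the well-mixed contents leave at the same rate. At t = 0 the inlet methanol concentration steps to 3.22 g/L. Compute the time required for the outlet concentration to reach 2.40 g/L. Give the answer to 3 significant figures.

Species balance: V dC/dt = Q(C_in − C) ⇒ τ = V/Q = 52.033 min.
C(t) = C_in + (C₀ − C_in) e^(−t/τ). Set C = 2.40 and solve for t:
e^(−t/τ) = (C − C_in)/(C₀ − C_in) = (2.40 − 3.22)/(0.0756 − 3.22) = 0.26078
t = −τ ln(…) = 52.033 × 1.3441 = 69.936 min.

69.9 min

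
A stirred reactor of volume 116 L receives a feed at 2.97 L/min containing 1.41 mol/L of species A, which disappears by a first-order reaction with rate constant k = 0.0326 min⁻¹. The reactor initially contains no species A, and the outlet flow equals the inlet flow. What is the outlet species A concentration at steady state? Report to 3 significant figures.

Species balance: V dC/dt = Q C_in − Q C − k V C.
Steady state (dC/dt = 0): C_ss = Q C_in/(Q + kV) = C_in/(1 + kV/Q).
C_ss = 2.97·1.41/(2.97 + 0.0326·116) = 4.1877/6.7516 = 0.62025 mol/L.

0.620 mol/L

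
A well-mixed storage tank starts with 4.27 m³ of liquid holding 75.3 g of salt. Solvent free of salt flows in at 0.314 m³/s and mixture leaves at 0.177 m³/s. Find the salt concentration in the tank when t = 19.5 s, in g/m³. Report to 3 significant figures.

5.79 g/m³

Total volume: dV/dt = Q_in − Q_out = 0.13700 m³/s, so V(t) = 4.27 + 0.13700 t and V(19.5) = 6.9415 m³.
Solute balance: dm/dt = 0 − Q_out C = −Q_out m/V(t).
dm/m = −Q_out dt/(V₀ + 0.13700 t); integrating gives ln(m/m₀) = −(Q_out/(Q_in−Q_out)) ln(V/V₀).
m = m₀ (V₀/V)^(Q_out/(Q_in−Q_out)) = 75.3 × (4.27/6.9415)^(1.2920) = 40.194 g.
C = m/V = 40.194/6.9415 = 5.7903 g/m³.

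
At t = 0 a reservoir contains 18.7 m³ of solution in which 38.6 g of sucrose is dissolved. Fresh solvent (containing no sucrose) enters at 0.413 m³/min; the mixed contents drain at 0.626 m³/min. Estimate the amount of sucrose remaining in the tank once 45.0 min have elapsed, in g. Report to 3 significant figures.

Let m(t) be the amount of sucrose. Volume: V(t) = V₀ + (Q_in − Q_out) t = 18.7 − 0.21300 t; V(45.0) = 9.1150 m³.
Species balance (pure solvent in): dm/dt = −Q_out · m/V(t).
Separate: dm/m = −Q_out dt/V(t) ⇒ ln(m/m₀) = −(Q_out/(Q_in−Q_out)) ln(V/V₀).
m = m₀ (V₀/V)^(Q_out/(Q_in−Q_out)) = 38.6 × (18.7/9.1150)^(-2.9390) = 4.6707 g.

4.67 g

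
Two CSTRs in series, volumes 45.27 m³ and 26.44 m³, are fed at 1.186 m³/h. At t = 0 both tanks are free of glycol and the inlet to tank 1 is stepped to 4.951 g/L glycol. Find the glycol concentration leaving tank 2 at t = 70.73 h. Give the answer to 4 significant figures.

3.376 g/L

Time constants: τᵢ = Vᵢ/Q for each well-mixed tank.
τ₁ = 45.27/1.186 = 38.1703 h; τ₂ = 26.44/1.186 = 22.2934 h.
Tank 1: C₁ = C_in(1 − e^(−t/τ₁)). Tank 2 (τ₁ ≠ τ₂): C₂ = C_in[1 − (τ₁ e^(−t/τ₁) − τ₂ e^(−t/τ₂))/(τ₁ − τ₂)].
At t = 70.73: e^(−t/τ₁) = 0.156765, e^(−t/τ₂) = 0.0418910.
C₂ = 4.951·[1 − (38.1703·0.156765 − 22.2934·0.0418910)/(15.8769)] = 4.951·0.681937 = 3.37627 g/L.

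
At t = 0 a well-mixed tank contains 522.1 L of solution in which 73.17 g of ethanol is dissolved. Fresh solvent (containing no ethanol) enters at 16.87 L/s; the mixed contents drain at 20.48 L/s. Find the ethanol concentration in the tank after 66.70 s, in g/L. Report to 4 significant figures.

Total volume: dV/dt = Q_in − Q_out = -3.61000 L/s, so V(t) = 522.1 − 3.61000 t and V(66.70) = 281.313 L.
No ethanol enters, so dm/dt = −Q_out · (m/V).
Separate: dm/m = −Q_out dt/V(t) ⇒ ln(m/m₀) = −(Q_out/(Q_in−Q_out)) ln(V/V₀).
m = m₀ (V₀/V)^(Q_out/(Q_in−Q_out)) = 73.17 × (522.1/281.313)^(-5.67313) = 2.19147 g.
C = m/V = 2.19147/281.313 = 0.00779014 g/L.

0.007790 g/L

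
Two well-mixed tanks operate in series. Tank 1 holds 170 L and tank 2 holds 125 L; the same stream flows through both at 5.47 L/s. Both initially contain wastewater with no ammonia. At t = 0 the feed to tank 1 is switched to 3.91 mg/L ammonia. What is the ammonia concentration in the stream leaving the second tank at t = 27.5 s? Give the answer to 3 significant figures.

Time constants: τᵢ = Vᵢ/Q for each well-mixed tank.
τ₁ = 170/5.47 = 31.079 s; τ₂ = 125/5.47 = 22.852 s.
Tank 1: C₁ = C_in(1 − e^(−t/τ₁)). Tank 2 (τ₁ ≠ τ₂): C₂ = C_in[1 − (τ₁ e^(−t/τ₁) − τ₂ e^(−t/τ₂))/(τ₁ − τ₂)].
At t = 27.5: e^(−t/τ₁) = 0.41277, e^(−t/τ₂) = 0.30017.
C₂ = 3.91·[1 − (31.079·0.41277 − 22.852·0.30017)/(8.2267)] = 3.91·0.27444 = 1.0731 mg/L.

1.07 mg/L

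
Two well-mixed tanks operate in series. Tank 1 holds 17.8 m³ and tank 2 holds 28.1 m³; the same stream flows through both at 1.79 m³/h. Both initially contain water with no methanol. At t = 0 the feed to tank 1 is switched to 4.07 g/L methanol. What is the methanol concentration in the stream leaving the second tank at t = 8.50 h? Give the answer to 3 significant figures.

Each tank obeys Vᵢ dCᵢ/dt = Q(Cᵢ₋₁ − Cᵢ), so τᵢ = Vᵢ/Q.
τ₁ = 17.8/1.79 = 9.9441 h; τ₂ = 28.1/1.79 = 15.698 h.
Tank 1: C₁ = C_in(1 − e^(−t/τ₁)). Tank 2 (τ₁ ≠ τ₂): C₂ = C_in[1 − (τ₁ e^(−t/τ₁) − τ₂ e^(−t/τ₂))/(τ₁ − τ₂)].
At t = 8.50: e^(−t/τ₁) = 0.42538, e^(−t/τ₂) = 0.58190.
C₂ = 4.07·[1 − (9.9441·0.42538 − 15.698·0.58190)/(-5.7542)] = 4.07·0.14761 = 0.60078 g/L.

0.601 g/L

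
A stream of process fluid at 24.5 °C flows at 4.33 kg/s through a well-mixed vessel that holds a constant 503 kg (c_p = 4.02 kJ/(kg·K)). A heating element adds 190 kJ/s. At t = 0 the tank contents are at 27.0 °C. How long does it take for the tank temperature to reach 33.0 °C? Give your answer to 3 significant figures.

M c_p dT/dt = ṁ c_p (T_in − T) + Q̇.
τ = M/ṁ = 116.17 s; T_ss = T_in + Q̇/(ṁ c_p) = 35.415 °C.
T(t) = T_ss + (T₀ − T_ss) e^(−t/τ). Set T = 33.0:
e^(−t/τ) = (33.0 − 35.415)/(27.0 − 35.415) = 0.28702
t = −116.17 · ln(0.28702) = 145.00 s.

145 s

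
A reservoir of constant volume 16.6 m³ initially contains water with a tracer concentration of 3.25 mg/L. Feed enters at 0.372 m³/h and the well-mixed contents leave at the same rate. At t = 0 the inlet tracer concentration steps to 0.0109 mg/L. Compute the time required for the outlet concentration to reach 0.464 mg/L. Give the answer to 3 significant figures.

87.8 h

Mass balance on the solute (V constant): V dC/dt = Q(C_in − C), so τ = V/Q = 44.624 h.
C(t) = C_in + (C₀ − C_in) e^(−t/τ). Set C = 0.464 and solve for t:
e^(−t/τ) = (C − C_in)/(C₀ − C_in) = (0.464 − 0.0109)/(3.25 − 0.0109) = 0.13988
t = −τ ln(…) = 44.624 × 1.9669 = 87.772 h.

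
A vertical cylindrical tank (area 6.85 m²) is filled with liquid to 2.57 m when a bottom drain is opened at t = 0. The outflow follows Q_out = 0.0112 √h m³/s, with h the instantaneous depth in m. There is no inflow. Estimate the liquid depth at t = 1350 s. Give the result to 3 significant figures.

Accumulation of liquid (constant cross-section A): A dh/dt = −0.0112 √h.
This is separable: 2 d(√h)/dt = −0.0112/A, so √h = √h₀ − (0.0112/(2A)) t.
√h = √2.57 − 0.0112·1350/(2·6.85) = 1.6031 − 1.1036 = 0.49947.
h = 0.49947² = 0.24947 m.

0.249 m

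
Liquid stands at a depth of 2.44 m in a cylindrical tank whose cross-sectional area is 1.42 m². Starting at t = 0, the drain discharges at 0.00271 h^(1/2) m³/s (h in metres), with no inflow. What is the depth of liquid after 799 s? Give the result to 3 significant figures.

With no inflow, A dh/dt = −0.00271 √h.
∫ h^(−1/2) dh = −(0.00271/A) ∫ dt, giving 2√h = 2√h₀ − (0.00271/A) t.
√h = √2.44 − 0.00271·799/(2·1.42) = 1.5620 − 0.76243 = 0.79962.
h = 0.79962² = 0.63940 m.

0.639 m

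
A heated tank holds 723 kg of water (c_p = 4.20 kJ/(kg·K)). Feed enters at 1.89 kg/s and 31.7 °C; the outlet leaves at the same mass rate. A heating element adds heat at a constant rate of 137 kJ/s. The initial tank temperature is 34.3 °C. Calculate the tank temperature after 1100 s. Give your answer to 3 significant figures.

Heat balance on the well-mixed liquid: M c_p dT/dt = ṁ c_p (T_in − T) + 137.
τ = M/ṁ = 382.54 s; T_ss = T_in + Q̇/(ṁ c_p) = 31.7 + 137/(1.89·4.20) = 48.959 °C.
Solution: T(t) = T_ss + (T₀ − T_ss) e^(−t/τ).
T(1100) = 48.959 + (-14.659)·e^(−1100/382.54) = 48.959 + (-14.659)·0.056387 = 48.132 °C.

48.1 °C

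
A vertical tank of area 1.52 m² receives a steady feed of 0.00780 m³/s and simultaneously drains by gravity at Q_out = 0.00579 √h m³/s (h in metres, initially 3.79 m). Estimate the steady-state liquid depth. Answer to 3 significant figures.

1.81 m

Volume balance on the tank: A dh/dt = Q_in − 0.00579 √h. At steady state dh/dt = 0:
Q_in = 0.00579 √h_ss ⇒ √h_ss = 0.00780/0.00579 = 1.3472.
h_ss = 1.3472² = 1.8148 m. (Since h₀ = 3.79 m > h_ss, the level will fall toward this value.)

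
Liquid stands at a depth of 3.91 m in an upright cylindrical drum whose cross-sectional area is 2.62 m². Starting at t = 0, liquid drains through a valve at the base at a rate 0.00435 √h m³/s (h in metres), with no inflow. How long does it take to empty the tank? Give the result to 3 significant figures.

A dh/dt = −Q_out = −0.00435 √h.
This is separable: 2 d(√h)/dt = −0.00435/A, so √h = √h₀ − (0.00435/(2A)) t.
Tank is empty when √h = 0: t_empty = 2A√h₀/0.00435.
t_empty = 2·2.62·√3.91/0.00435 = 5.2400·1.9774/0.00435 = 2381.9 s.

2380 s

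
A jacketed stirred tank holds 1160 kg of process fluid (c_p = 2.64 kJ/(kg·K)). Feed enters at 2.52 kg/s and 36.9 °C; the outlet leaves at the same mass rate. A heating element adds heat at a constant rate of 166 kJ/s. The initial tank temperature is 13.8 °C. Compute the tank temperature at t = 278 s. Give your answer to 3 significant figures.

Heat balance on the well-mixed liquid: M c_p dT/dt = ṁ c_p (T_in − T) + 166.
Rearrange: dT/dt = (T_ss − T)/τ with τ = M/ṁ = 460.32 s and T_ss = T_in + Q̇/(ṁ c_p) = 61.852 °C.
T approaches T_ss exponentially: T(t) = T_ss + (T₀ − T_ss) e^(−t/τ).
T(278) = 61.852 + (-48.052)·e^(−278/460.32) = 61.852 + (-48.052)·0.54666 = 35.584 °C.

35.6 °C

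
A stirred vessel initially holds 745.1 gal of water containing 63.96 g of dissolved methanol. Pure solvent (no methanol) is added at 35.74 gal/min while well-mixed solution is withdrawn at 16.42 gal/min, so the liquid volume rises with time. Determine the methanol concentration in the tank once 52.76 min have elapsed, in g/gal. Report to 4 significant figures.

Total volume: dV/dt = Q_in − Q_out = 19.3200 gal/min, so V(t) = 745.1 + 19.3200 t and V(52.76) = 1764.42 gal.
Species balance (pure solvent in): dm/dt = −Q_out · m/V(t).
Separate: dm/m = −Q_out dt/V(t) ⇒ ln(m/m₀) = −(Q_out/(Q_in−Q_out)) ln(V/V₀).
m = m₀ (V₀/V)^(Q_out/(Q_in−Q_out)) = 63.96 × (745.1/1764.42)^(0.849896) = 30.7409 g.
C = m/V = 30.7409/1764.42 = 0.0174227 g/gal.

0.01742 g/gal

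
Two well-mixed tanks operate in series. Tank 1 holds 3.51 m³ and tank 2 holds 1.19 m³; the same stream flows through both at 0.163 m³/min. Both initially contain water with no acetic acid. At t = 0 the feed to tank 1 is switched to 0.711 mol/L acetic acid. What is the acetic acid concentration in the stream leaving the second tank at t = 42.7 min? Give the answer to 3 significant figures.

0.564 mol/L

Species balance on tank i: dCᵢ/dt = (Cᵢ₋₁ − Cᵢ)/τᵢ with τᵢ = Vᵢ/Q.
τ₁ = 3.51/0.163 = 21.534 min; τ₂ = 1.19/0.163 = 7.3006 min.
Tank 1: C₁ = C_in(1 − e^(−t/τ₁)). Tank 2 (τ₁ ≠ τ₂): C₂ = C_in[1 − (τ₁ e^(−t/τ₁) − τ₂ e^(−t/τ₂))/(τ₁ − τ₂)].
At t = 42.7: e^(−t/τ₁) = 0.13766, e^(−t/τ₂) = 0.0028833.
C₂ = 0.711·[1 − (21.534·0.13766 − 7.3006·0.0028833)/(14.233)] = 0.711·0.79320 = 0.56397 mol/L.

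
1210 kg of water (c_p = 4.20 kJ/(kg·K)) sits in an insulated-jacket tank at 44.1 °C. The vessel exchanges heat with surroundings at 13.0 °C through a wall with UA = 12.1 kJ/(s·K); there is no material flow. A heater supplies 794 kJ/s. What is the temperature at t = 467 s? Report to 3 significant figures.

67.3 °C

M c_p dT/dt = −UA(T − T_amb) + Q̇.
dT/dt = (T_ss − T)/τ with T_ss = T_amb + Q̇/UA = 13.0 + 794/12.1 = 78.620 °C, τ = M c_p/UA = 1210·4.20/12.1 = 420.00 s.
Solution: T(t) = T_ss + (T₀ − T_ss) e^(−t/τ).
T(467) = 78.620 + (-34.520)·0.32893 = 67.265 °C.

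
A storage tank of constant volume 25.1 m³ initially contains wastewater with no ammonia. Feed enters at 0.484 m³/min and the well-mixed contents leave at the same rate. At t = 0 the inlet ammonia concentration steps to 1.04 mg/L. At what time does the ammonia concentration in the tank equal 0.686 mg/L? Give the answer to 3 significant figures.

55.9 min

Accumulation = in − out for the solute gives V dC/dt = Q(C_in − C), so τ = V/Q = 51.860 min.
C(t) = C_in + (C₀ − C_in) e^(−t/τ). Set C = 0.686 and solve for t:
e^(−t/τ) = (C − C_in)/(C₀ − C_in) = (0.686 − 1.04)/(0 − 1.04) = 0.34038
t = −τ ln(…) = 51.860 × 1.0777 = 55.888 min.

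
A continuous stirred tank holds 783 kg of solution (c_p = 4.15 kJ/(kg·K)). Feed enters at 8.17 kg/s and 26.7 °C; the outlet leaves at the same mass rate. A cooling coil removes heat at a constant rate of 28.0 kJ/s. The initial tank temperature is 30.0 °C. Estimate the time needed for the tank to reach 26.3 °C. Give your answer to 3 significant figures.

M c_p dT/dt = ṁ c_p (T_in − T) − Q̇.
τ = M/ṁ = 95.838 s; T_ss = T_in − Q̇/(ṁ c_p) = 25.874 °C.
T(t) = T_ss + (T₀ − T_ss) e^(−t/τ). Set T = 26.3:
e^(−t/τ) = (26.3 − 25.874)/(30.0 − 25.874) = 0.10321
t = −95.838 · ln(0.10321) = 217.65 s.

218 s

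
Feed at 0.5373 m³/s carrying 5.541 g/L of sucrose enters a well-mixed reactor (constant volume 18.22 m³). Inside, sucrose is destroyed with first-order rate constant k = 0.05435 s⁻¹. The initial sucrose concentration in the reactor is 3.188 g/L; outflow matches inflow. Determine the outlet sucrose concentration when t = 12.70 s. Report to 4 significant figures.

V dC/dt = Q(C_in − C) − k V C.
dC/dt = (Q/V) C_in − (Q/V + k) C; effective rate a = Q/V + k = 0.0294896 + 0.05435 = 0.0838396 s⁻¹.
C_ss = Q C_in/(Q + kV) = 1.94898 g/L; C(t) = C_ss + (C₀ − C_ss) e^(−a t).
C(12.70) = 1.94898 + (1.23902)·e^(−0.0838396·12.70) = 1.94898 + (1.23902)·0.344810 = 2.37621 g/L.

2.376 g/L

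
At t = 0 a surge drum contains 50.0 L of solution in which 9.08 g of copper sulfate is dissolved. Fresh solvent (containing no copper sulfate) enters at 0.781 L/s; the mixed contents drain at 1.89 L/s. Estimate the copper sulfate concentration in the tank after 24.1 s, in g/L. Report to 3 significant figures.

Let m(t) be the amount of copper sulfate. Volume: V(t) = V₀ + (Q_in − Q_out) t = 50.0 − 1.1090 t; V(24.1) = 23.273 L.
Species balance (pure solvent in): dm/dt = −Q_out · m/V(t).
Separate: dm/m = −Q_out dt/V(t) ⇒ ln(m/m₀) = −(Q_out/(Q_in−Q_out)) ln(V/V₀).
m = m₀ (V₀/V)^(Q_out/(Q_in−Q_out)) = 9.08 × (50.0/23.273)^(-1.7042) = 2.4665 g.
C = m/V = 2.4665/23.273 = 0.10598 g/L.

0.106 g/L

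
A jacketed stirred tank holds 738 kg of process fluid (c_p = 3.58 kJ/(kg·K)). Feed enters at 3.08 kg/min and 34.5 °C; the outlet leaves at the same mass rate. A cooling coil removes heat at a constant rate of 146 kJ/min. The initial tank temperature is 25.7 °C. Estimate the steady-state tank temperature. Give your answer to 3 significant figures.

21.3 °C

First-law balance (no shaft work): M c_p dT/dt = ṁ c_p (T_in − T) − 146.
At steady state dT/dt = 0 ⇒ T_ss = T_in − Q̇/(ṁ c_p) = 34.5 − 146/(3.08·3.58) = 21.259 °C.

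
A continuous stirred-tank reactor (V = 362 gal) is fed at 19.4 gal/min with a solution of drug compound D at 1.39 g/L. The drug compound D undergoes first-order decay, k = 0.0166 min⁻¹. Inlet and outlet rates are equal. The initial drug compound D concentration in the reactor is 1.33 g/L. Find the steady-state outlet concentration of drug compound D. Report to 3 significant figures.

1.06 g/L

Accumulation = in − out − consumed: V dC/dt = Q C_in − Q C − k V C.
Steady state (dC/dt = 0): C_ss = Q C_in/(Q + kV) = C_in/(1 + kV/Q).
C_ss = 19.4·1.39/(19.4 + 0.0166·362) = 26.966/25.409 = 1.0613 g/L.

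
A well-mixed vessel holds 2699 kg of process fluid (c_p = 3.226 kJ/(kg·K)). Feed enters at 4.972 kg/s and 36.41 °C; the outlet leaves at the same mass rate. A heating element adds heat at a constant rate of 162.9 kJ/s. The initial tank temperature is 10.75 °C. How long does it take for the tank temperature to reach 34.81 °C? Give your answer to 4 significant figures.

Unsteady energy balance on the tank contents: M c_p dT/dt = ṁ c_p (T_in − T) + 162.9.
τ = M/ṁ = 542.840 s; T_ss = T_in + Q̇/(ṁ c_p) = 46.5661 °C.
T(t) = T_ss + (T₀ − T_ss) e^(−t/τ). Set T = 34.81:
e^(−t/τ) = (34.81 − 46.5661)/(10.75 − 46.5661) = 0.328234
t = −542.840 · ln(0.328234) = 604.738 s.

604.7 s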